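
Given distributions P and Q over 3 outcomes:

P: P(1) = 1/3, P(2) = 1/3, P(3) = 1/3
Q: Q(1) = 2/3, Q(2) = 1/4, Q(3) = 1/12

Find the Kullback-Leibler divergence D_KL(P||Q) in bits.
0.4717 bits

D_KL(P||Q) = Σ P(x) log₂(P(x)/Q(x))

Computing term by term:
  P(1)·log₂(P(1)/Q(1)) = (1/3)·log₂((1/3)/(2/3)) = -0.33333
  P(2)·log₂(P(2)/Q(2)) = (1/3)·log₂((1/3)/(1/4)) = 0.13835
  P(3)·log₂(P(3)/Q(3)) = (1/3)·log₂((1/3)/(1/12)) = 0.66667

D_KL(P||Q) = -0.33333 + 0.13835 + 0.66667 = 0.47169 ≈ 0.4717 bits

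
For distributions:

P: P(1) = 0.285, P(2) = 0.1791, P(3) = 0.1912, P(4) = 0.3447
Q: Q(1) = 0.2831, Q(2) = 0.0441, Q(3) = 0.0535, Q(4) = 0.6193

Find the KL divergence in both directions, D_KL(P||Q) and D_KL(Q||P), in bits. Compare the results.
D_KL(P||Q) = 0.4248 bits, D_KL(Q||P) = 0.3333 bits. D_KL(P||Q) is larger than D_KL(Q||P) by 0.0915 bits; the two directions differ.

D_KL(P||Q) = Σ P(x) log₂(P(x)/Q(x))

Computing term by term:
  P(1)·log₂(P(1)/Q(1)) = 0.285·log₂(0.285/0.2831) = 0.00275
  P(2)·log₂(P(2)/Q(2)) = 0.1791·log₂(0.1791/0.0441) = 0.36212
  P(3)·log₂(P(3)/Q(3)) = 0.1912·log₂(0.1912/0.0535) = 0.35132
  P(4)·log₂(P(4)/Q(4)) = 0.3447·log₂(0.3447/0.6193) = -0.29137

D_KL(P||Q) = 0.00275 + 0.36212 + 0.35132 - 0.29137 = 0.42482 ≈ 0.4248 bits

D_KL(Q||P) = Σ Q(x) log₂(Q(x)/P(x))

Computing term by term:
  Q(1)·log₂(Q(1)/P(1)) = 0.2831·log₂(0.2831/0.285) = -0.00273
  Q(2)·log₂(Q(2)/P(2)) = 0.0441·log₂(0.0441/0.1791) = -0.08917
  Q(3)·log₂(Q(3)/P(3)) = 0.0535·log₂(0.0535/0.1912) = -0.09830
  Q(4)·log₂(Q(4)/P(4)) = 0.6193·log₂(0.6193/0.3447) = 0.52349

D_KL(Q||P) = -0.00273 - 0.08917 - 0.09830 + 0.52349 = 0.33329 ≈ 0.3333 bits

These are NOT equal (difference: 0.0915 bits). KL divergence is asymmetric: D_KL(P||Q) ≠ D_KL(Q||P) in general.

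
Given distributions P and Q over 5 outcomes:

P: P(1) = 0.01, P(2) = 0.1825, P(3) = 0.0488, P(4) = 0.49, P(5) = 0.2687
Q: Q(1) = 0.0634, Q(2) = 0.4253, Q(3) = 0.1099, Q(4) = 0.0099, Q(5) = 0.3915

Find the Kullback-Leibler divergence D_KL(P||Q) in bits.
2.3058 bits

D_KL(P||Q) = Σ P(x) log₂(P(x)/Q(x))

Computing term by term:
  P(1)·log₂(P(1)/Q(1)) = 0.01·log₂(0.01/0.0634) = -0.02664
  P(2)·log₂(P(2)/Q(2)) = 0.1825·log₂(0.1825/0.4253) = -0.22276
  P(3)·log₂(P(3)/Q(3)) = 0.0488·log₂(0.0488/0.1099) = -0.05716
  P(4)·log₂(P(4)/Q(4)) = 0.49·log₂(0.49/0.0099) = 2.75831
  P(5)·log₂(P(5)/Q(5)) = 0.2687·log₂(0.2687/0.3915) = -0.14591

D_KL(P||Q) = -0.02664 - 0.22276 - 0.05716 + 2.75831 - 0.14591 = 2.30584 ≈ 2.3058 bits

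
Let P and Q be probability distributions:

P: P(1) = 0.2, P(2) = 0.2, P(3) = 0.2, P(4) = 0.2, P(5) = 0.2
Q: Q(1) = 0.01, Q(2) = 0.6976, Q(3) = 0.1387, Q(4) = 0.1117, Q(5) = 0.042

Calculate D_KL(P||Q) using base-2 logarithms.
1.2279 bits

D_KL(P||Q) = Σ P(x) log₂(P(x)/Q(x))

Computing term by term:
  P(1)·log₂(P(1)/Q(1)) = 0.2·log₂(0.2/0.01) = 0.86439
  P(2)·log₂(P(2)/Q(2)) = 0.2·log₂(0.2/0.6976) = -0.36048
  P(3)·log₂(P(3)/Q(3)) = 0.2·log₂(0.2/0.1387) = 0.10561
  P(4)·log₂(P(4)/Q(4)) = 0.2·log₂(0.2/0.1117) = 0.16807
  P(5)·log₂(P(5)/Q(5)) = 0.2·log₂(0.2/0.042) = 0.45031

D_KL(P||Q) = 0.86439 - 0.36048 + 0.10561 + 0.16807 + 0.45031 = 1.22790 ≈ 1.2279 bits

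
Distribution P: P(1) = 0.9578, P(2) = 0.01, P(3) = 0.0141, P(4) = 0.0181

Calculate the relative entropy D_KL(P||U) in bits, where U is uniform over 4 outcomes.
1.6825 bits

U(i) = 1/4 for all i

D_KL(P||U) = Σ P(x) log₂(P(x) / (1/4))
           = Σ P(x) log₂(P(x)) + log₂(4)
           = log₂(4) - H(P)

H(P) = -Σ P(x) log₂(P(x)):
  -P(1)·log₂(P(1)) = -(0.9578)·log₂(0.9578) = 0.05958
  -P(2)·log₂(P(2)) = -(0.01)·log₂(0.01) = 0.06644
  -P(3)·log₂(P(3)) = -(0.0141)·log₂(0.0141) = 0.08669
  -P(4)·log₂(P(4)) = -(0.0181)·log₂(0.0181) = 0.10476
H(P) = 0.05958 + 0.06644 + 0.08669 + 0.10476 = 0.31747 bits

log₂(4) = 2.00000 bits

D_KL(P||U) = 2.00000 - 0.31747 = 1.68253 ≈ 1.6825 bits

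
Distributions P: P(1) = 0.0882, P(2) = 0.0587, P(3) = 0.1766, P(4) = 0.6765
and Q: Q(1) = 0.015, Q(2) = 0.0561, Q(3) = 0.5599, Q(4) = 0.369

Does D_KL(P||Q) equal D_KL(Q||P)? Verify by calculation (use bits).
D_KL(P||Q) = 0.5269 bits, D_KL(Q||P) = 0.5674 bits. No — D_KL(P||Q) ≠ D_KL(Q||P) for this pair.

D_KL(P||Q) = Σ P(x) log₂(P(x)/Q(x))

Computing term by term:
  P(1)·log₂(P(1)/Q(1)) = 0.0882·log₂(0.0882/0.015) = 0.22542
  P(2)·log₂(P(2)/Q(2)) = 0.0587·log₂(0.0587/0.0561) = 0.00384
  P(3)·log₂(P(3)/Q(3)) = 0.1766·log₂(0.1766/0.5599) = -0.29398
  P(4)·log₂(P(4)/Q(4)) = 0.6765·log₂(0.6765/0.369) = 0.59158

D_KL(P||Q) = 0.22542 + 0.00384 - 0.29398 + 0.59158 = 0.52686 ≈ 0.5269 bits

D_KL(Q||P) = Σ Q(x) log₂(Q(x)/P(x))

Computing term by term:
  Q(1)·log₂(Q(1)/P(1)) = 0.015·log₂(0.015/0.0882) = -0.03834
  Q(2)·log₂(Q(2)/P(2)) = 0.0561·log₂(0.0561/0.0587) = -0.00367
  Q(3)·log₂(Q(3)/P(3)) = 0.5599·log₂(0.5599/0.1766) = 0.93206
  Q(4)·log₂(Q(4)/P(4)) = 0.369·log₂(0.369/0.6765) = -0.32268

D_KL(Q||P) = -0.03834 - 0.00367 + 0.93206 - 0.32268 = 0.56737 ≈ 0.5674 bits

These are NOT equal (difference: 0.0405 bits). KL divergence is asymmetric: D_KL(P||Q) ≠ D_KL(Q||P) in general.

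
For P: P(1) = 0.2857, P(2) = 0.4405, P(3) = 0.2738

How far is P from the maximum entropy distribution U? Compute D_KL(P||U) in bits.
0.0359 bits

U(i) = 1/3 for all i

D_KL(P||U) = Σ P(x) log₂(P(x) / (1/3))
           = Σ P(x) log₂(P(x)) + log₂(3)
           = log₂(3) - H(P)

H(P) = -Σ P(x) log₂(P(x)):
  -P(1)·log₂(P(1)) = -(0.2857)·log₂(0.2857) = 0.51638
  -P(2)·log₂(P(2)) = -(0.4405)·log₂(0.4405) = 0.52102
  -P(3)·log₂(P(3)) = -(0.2738)·log₂(0.2738) = 0.51168
H(P) = 0.51638 + 0.52102 + 0.51168 = 1.54908 bits

log₂(3) = 1.58496 bits

D_KL(P||U) = 1.58496 - 1.54908 = 0.03588 ≈ 0.0359 bits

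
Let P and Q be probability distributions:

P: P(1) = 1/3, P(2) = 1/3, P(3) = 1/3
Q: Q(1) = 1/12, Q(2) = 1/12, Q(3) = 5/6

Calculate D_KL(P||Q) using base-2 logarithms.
0.8927 bits

D_KL(P||Q) = Σ P(x) log₂(P(x)/Q(x))

Computing term by term:
  P(1)·log₂(P(1)/Q(1)) = (1/3)·log₂((1/3)/(1/12)) = 0.66667
  P(2)·log₂(P(2)/Q(2)) = (1/3)·log₂((1/3)/(1/12)) = 0.66667
  P(3)·log₂(P(3)/Q(3)) = (1/3)·log₂((1/3)/(5/6)) = -0.44064

D_KL(P||Q) = 0.66667 + 0.66667 - 0.44064 = 0.89270 ≈ 0.8927 bits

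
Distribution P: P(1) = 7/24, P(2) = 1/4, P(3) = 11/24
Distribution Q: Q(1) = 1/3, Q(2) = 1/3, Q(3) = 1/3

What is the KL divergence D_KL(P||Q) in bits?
0.0506 bits

D_KL(P||Q) = Σ P(x) log₂(P(x)/Q(x))

Computing term by term:
  P(1)·log₂(P(1)/Q(1)) = (7/24)·log₂((7/24)/(1/3)) = -0.05619
  P(2)·log₂(P(2)/Q(2)) = (1/4)·log₂((1/4)/(1/3)) = -0.10376
  P(3)·log₂(P(3)/Q(3)) = (11/24)·log₂((11/24)/(1/3)) = 0.21057

D_KL(P||Q) = -0.05619 - 0.10376 + 0.21057 = 0.05062 ≈ 0.0506 bits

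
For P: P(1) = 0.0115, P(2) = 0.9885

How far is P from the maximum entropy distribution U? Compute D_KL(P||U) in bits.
0.9094 bits

U(i) = 1/2 for all i

D_KL(P||U) = Σ P(x) log₂(P(x) / (1/2))
           = Σ P(x) log₂(P(x)) + log₂(2)
           = log₂(2) - H(P)

H(P) = -Σ P(x) log₂(P(x)):
  -P(1)·log₂(P(1)) = -(0.0115)·log₂(0.0115) = 0.07409
  -P(2)·log₂(P(2)) = -(0.9885)·log₂(0.9885) = 0.01650
H(P) = 0.07409 + 0.01650 = 0.09059 bits

log₂(2) = 1.00000 bits

D_KL(P||U) = 1.00000 - 0.09059 = 0.90941 ≈ 0.9094 bits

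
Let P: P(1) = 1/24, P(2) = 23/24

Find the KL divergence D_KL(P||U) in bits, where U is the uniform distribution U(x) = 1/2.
0.7501 bits

U(i) = 1/2 for all i

D_KL(P||U) = Σ P(x) log₂(P(x) / (1/2))
           = Σ P(x) log₂(P(x)) + log₂(2)
           = log₂(2) - H(P)

H(P) = -Σ P(x) log₂(P(x)):
  -P(1)·log₂(P(1)) = -(1/24)·log₂(1/24) = 0.19104
  -P(2)·log₂(P(2)) = -(23/24)·log₂(23/24) = 0.05884
H(P) = 0.19104 + 0.05884 = 0.24988 bits

log₂(2) = 1.00000 bits

D_KL(P||U) = 1.00000 - 0.24988 = 0.75012 ≈ 0.7501 bits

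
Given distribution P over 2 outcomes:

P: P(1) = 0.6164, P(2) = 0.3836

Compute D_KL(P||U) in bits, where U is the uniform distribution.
0.0395 bits

U(i) = 1/2 for all i

D_KL(P||U) = Σ P(x) log₂(P(x) / (1/2))
           = Σ P(x) log₂(P(x)) + log₂(2)
           = log₂(2) - H(P)

H(P) = -Σ P(x) log₂(P(x)):
  -P(1)·log₂(P(1)) = -(0.6164)·log₂(0.6164) = 0.43028
  -P(2)·log₂(P(2)) = -(0.3836)·log₂(0.3836) = 0.53026
H(P) = 0.43028 + 0.53026 = 0.96054 bits

log₂(2) = 1.00000 bits

D_KL(P||U) = 1.00000 - 0.96054 = 0.03946 ≈ 0.0395 bits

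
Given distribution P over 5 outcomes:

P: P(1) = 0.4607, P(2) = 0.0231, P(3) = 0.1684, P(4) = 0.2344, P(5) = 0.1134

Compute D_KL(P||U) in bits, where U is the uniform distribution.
0.4017 bits

U(i) = 1/5 for all i

D_KL(P||U) = Σ P(x) log₂(P(x) / (1/5))
           = Σ P(x) log₂(P(x)) + log₂(5)
           = log₂(5) - H(P)

H(P) = -Σ P(x) log₂(P(x)):
  -P(1)·log₂(P(1)) = -(0.4607)·log₂(0.4607) = 0.51511
  -P(2)·log₂(P(2)) = -(0.0231)·log₂(0.0231) = 0.12557
  -P(3)·log₂(P(3)) = -(0.1684)·log₂(0.1684) = 0.43279
  -P(4)·log₂(P(4)) = -(0.2344)·log₂(0.2344) = 0.49059
  -P(5)·log₂(P(5)) = -(0.1134)·log₂(0.1134) = 0.35613
H(P) = 0.51511 + 0.12557 + 0.43279 + 0.49059 + 0.35613 = 1.92019 bits

log₂(5) = 2.32193 bits

D_KL(P||U) = 2.32193 - 1.92019 = 0.40174 ≈ 0.4017 bits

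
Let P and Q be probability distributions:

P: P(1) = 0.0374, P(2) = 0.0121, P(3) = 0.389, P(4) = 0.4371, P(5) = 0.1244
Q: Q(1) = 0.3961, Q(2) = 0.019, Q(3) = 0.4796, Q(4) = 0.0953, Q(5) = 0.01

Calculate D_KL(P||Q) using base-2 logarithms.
1.1602 bits

D_KL(P||Q) = Σ P(x) log₂(P(x)/Q(x))

Computing term by term:
  P(1)·log₂(P(1)/Q(1)) = 0.0374·log₂(0.0374/0.3961) = -0.12734
  P(2)·log₂(P(2)/Q(2)) = 0.0121·log₂(0.0121/0.019) = -0.00788
  P(3)·log₂(P(3)/Q(3)) = 0.389·log₂(0.389/0.4796) = -0.11750
  P(4)·log₂(P(4)/Q(4)) = 0.4371·log₂(0.4371/0.0953) = 0.96049
  P(5)·log₂(P(5)/Q(5)) = 0.1244·log₂(0.1244/0.01) = 0.45243

D_KL(P||Q) = -0.12734 - 0.00788 - 0.11750 + 0.96049 + 0.45243 = 1.16020 ≈ 1.1602 bits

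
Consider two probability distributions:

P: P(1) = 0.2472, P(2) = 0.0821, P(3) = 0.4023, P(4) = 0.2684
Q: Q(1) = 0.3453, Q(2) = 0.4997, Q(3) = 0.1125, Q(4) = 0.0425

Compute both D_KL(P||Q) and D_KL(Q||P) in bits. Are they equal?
D_KL(P||Q) = 1.1201 bits, D_KL(Q||P) = 1.1487 bits. No, they are not equal.

D_KL(P||Q) = Σ P(x) log₂(P(x)/Q(x))

Computing term by term:
  P(1)·log₂(P(1)/Q(1)) = 0.2472·log₂(0.2472/0.3453) = -0.11919
  P(2)·log₂(P(2)/Q(2)) = 0.0821·log₂(0.0821/0.4997) = -0.21392
  P(3)·log₂(P(3)/Q(3)) = 0.4023·log₂(0.4023/0.1125) = 0.73957
  P(4)·log₂(P(4)/Q(4)) = 0.2684·log₂(0.2684/0.0425) = 0.71364

D_KL(P||Q) = -0.11919 - 0.21392 + 0.73957 + 0.71364 = 1.12010 ≈ 1.1201 bits

D_KL(Q||P) = Σ Q(x) log₂(Q(x)/P(x))

Computing term by term:
  Q(1)·log₂(Q(1)/P(1)) = 0.3453·log₂(0.3453/0.2472) = 0.16649
  Q(2)·log₂(Q(2)/P(2)) = 0.4997·log₂(0.4997/0.0821) = 1.30202
  Q(3)·log₂(Q(3)/P(3)) = 0.1125·log₂(0.1125/0.4023) = -0.20681
  Q(4)·log₂(Q(4)/P(4)) = 0.0425·log₂(0.0425/0.2684) = -0.11300

D_KL(Q||P) = 0.16649 + 1.30202 - 0.20681 - 0.11300 = 1.14870 ≈ 1.1487 bits

These are NOT equal (difference: 0.0286 bits). KL divergence is asymmetric: D_KL(P||Q) ≠ D_KL(Q||P) in general.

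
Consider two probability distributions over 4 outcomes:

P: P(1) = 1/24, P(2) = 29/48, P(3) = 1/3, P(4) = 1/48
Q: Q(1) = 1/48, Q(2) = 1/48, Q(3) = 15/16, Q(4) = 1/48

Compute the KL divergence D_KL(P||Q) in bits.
2.4794 bits

D_KL(P||Q) = Σ P(x) log₂(P(x)/Q(x))

Computing term by term:
  P(1)·log₂(P(1)/Q(1)) = (1/24)·log₂((1/24)/(1/48)) = 0.04167
  P(2)·log₂(P(2)/Q(2)) = (29/48)·log₂((29/48)/(1/48)) = 2.93503
  P(3)·log₂(P(3)/Q(3)) = (1/3)·log₂((1/3)/(15/16)) = -0.49728
  P(4)·log₂(P(4)/Q(4)) = (1/48)·log₂((1/48)/(1/48)) = 0.00000

D_KL(P||Q) = 0.04167 + 2.93503 - 0.49728 + 0.00000 = 2.47942 ≈ 2.4794 bits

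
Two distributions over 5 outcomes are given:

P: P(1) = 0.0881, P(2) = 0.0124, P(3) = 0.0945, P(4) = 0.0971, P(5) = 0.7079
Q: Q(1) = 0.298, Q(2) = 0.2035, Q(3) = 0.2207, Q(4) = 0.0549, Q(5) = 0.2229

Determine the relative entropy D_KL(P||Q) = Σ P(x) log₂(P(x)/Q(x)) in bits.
0.9395 bits

D_KL(P||Q) = Σ P(x) log₂(P(x)/Q(x))

Computing term by term:
  P(1)·log₂(P(1)/Q(1)) = 0.0881·log₂(0.0881/0.298) = -0.15489
  P(2)·log₂(P(2)/Q(2)) = 0.0124·log₂(0.0124/0.2035) = -0.05005
  P(3)·log₂(P(3)/Q(3)) = 0.0945·log₂(0.0945/0.2207) = -0.11564
  P(4)·log₂(P(4)/Q(4)) = 0.0971·log₂(0.0971/0.0549) = 0.07988
  P(5)·log₂(P(5)/Q(5)) = 0.7079·log₂(0.7079/0.2229) = 1.18017

D_KL(P||Q) = -0.15489 - 0.05005 - 0.11564 + 0.07988 + 1.18017 = 0.93947 ≈ 0.9395 bits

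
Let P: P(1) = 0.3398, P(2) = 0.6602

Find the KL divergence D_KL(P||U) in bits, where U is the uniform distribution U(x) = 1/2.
0.0754 bits

U(i) = 1/2 for all i

D_KL(P||U) = Σ P(x) log₂(P(x) / (1/2))
           = Σ P(x) log₂(P(x)) + log₂(2)
           = log₂(2) - H(P)

H(P) = -Σ P(x) log₂(P(x)):
  -P(1)·log₂(P(1)) = -(0.3398)·log₂(0.3398) = 0.52915
  -P(2)·log₂(P(2)) = -(0.6602)·log₂(0.6602) = 0.39548
H(P) = 0.52915 + 0.39548 = 0.92463 bits

log₂(2) = 1.00000 bits

D_KL(P||U) = 1.00000 - 0.92463 = 0.07537 ≈ 0.0754 bits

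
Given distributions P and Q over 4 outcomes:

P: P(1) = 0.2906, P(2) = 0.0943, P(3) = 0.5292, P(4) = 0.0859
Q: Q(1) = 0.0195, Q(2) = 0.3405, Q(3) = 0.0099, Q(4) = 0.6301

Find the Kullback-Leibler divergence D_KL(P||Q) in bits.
3.7487 bits

D_KL(P||Q) = Σ P(x) log₂(P(x)/Q(x))

Computing term by term:
  P(1)·log₂(P(1)/Q(1)) = 0.2906·log₂(0.2906/0.0195) = 1.13261
  P(2)·log₂(P(2)/Q(2)) = 0.0943·log₂(0.0943/0.3405) = -0.17467
  P(3)·log₂(P(3)/Q(3)) = 0.5292·log₂(0.5292/0.0099) = 3.03774
  P(4)·log₂(P(4)/Q(4)) = 0.0859·log₂(0.0859/0.6301) = -0.24695

D_KL(P||Q) = 1.13261 - 0.17467 + 3.03774 - 0.24695 = 3.74873 ≈ 3.7487 bits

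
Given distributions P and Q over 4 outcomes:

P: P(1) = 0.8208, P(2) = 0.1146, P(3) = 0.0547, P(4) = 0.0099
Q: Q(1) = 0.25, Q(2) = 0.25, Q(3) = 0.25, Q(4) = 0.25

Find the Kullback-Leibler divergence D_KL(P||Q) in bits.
1.1128 bits

D_KL(P||Q) = Σ P(x) log₂(P(x)/Q(x))

Computing term by term:
  P(1)·log₂(P(1)/Q(1)) = 0.8208·log₂(0.8208/0.25) = 1.40776
  P(2)·log₂(P(2)/Q(2)) = 0.1146·log₂(0.1146/0.25) = -0.12896
  P(3)·log₂(P(3)/Q(3)) = 0.0547·log₂(0.0547/0.25) = -0.11992
  P(4)·log₂(P(4)/Q(4)) = 0.0099·log₂(0.0099/0.25) = -0.04612

D_KL(P||Q) = 1.40776 - 0.12896 - 0.11992 - 0.04612 = 1.11276 ≈ 1.1128 bits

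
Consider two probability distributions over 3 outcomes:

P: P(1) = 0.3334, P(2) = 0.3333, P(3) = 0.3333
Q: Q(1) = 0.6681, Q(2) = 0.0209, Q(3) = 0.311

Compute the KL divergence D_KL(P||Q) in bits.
1.0306 bits

D_KL(P||Q) = Σ P(x) log₂(P(x)/Q(x))

Computing term by term:
  P(1)·log₂(P(1)/Q(1)) = 0.3334·log₂(0.3334/0.6681) = -0.33434
  P(2)·log₂(P(2)/Q(2)) = 0.3333·log₂(0.3333/0.0209) = 1.33162
  P(3)·log₂(P(3)/Q(3)) = 0.3333·log₂(0.3333/0.311) = 0.03330

D_KL(P||Q) = -0.33434 + 1.33162 + 0.03330 = 1.03058 ≈ 1.0306 bits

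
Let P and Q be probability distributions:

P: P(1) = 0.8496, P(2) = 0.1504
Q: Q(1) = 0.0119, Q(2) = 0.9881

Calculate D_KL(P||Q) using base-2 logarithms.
4.8232 bits

D_KL(P||Q) = Σ P(x) log₂(P(x)/Q(x))

Computing term by term:
  P(1)·log₂(P(1)/Q(1)) = 0.8496·log₂(0.8496/0.0119) = 5.23162
  P(2)·log₂(P(2)/Q(2)) = 0.1504·log₂(0.1504/0.9881) = -0.40846

D_KL(P||Q) = 5.23162 - 0.40846 = 4.82316 ≈ 4.8232 bits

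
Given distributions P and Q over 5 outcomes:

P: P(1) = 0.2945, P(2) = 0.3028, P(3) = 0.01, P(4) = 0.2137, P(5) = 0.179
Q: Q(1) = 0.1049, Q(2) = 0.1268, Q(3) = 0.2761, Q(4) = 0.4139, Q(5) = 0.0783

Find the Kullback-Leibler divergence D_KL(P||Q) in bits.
0.7807 bits

D_KL(P||Q) = Σ P(x) log₂(P(x)/Q(x))

Computing term by term:
  P(1)·log₂(P(1)/Q(1)) = 0.2945·log₂(0.2945/0.1049) = 0.43858
  P(2)·log₂(P(2)/Q(2)) = 0.3028·log₂(0.3028/0.1268) = 0.38026
  P(3)·log₂(P(3)/Q(3)) = 0.01·log₂(0.01/0.2761) = -0.04787
  P(4)·log₂(P(4)/Q(4)) = 0.2137·log₂(0.2137/0.4139) = -0.20380
  P(5)·log₂(P(5)/Q(5)) = 0.179·log₂(0.179/0.0783) = 0.21352

D_KL(P||Q) = 0.43858 + 0.38026 - 0.04787 - 0.20380 + 0.21352 = 0.78069 ≈ 0.7807 bits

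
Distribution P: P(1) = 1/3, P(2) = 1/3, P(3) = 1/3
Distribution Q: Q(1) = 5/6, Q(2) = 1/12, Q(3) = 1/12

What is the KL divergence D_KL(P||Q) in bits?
0.8927 bits

D_KL(P||Q) = Σ P(x) log₂(P(x)/Q(x))

Computing term by term:
  P(1)·log₂(P(1)/Q(1)) = (1/3)·log₂((1/3)/(5/6)) = -0.44064
  P(2)·log₂(P(2)/Q(2)) = (1/3)·log₂((1/3)/(1/12)) = 0.66667
  P(3)·log₂(P(3)/Q(3)) = (1/3)·log₂((1/3)/(1/12)) = 0.66667

D_KL(P||Q) = -0.44064 + 0.66667 + 0.66667 = 0.89270 ≈ 0.8927 bits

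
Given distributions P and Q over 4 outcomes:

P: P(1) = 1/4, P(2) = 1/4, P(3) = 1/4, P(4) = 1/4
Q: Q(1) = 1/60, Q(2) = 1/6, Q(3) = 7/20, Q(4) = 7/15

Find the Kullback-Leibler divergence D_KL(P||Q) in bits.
0.7765 bits

D_KL(P||Q) = Σ P(x) log₂(P(x)/Q(x))

Computing term by term:
  P(1)·log₂(P(1)/Q(1)) = (1/4)·log₂((1/4)/(1/60)) = 0.97672
  P(2)·log₂(P(2)/Q(2)) = (1/4)·log₂((1/4)/(1/6)) = 0.14624
  P(3)·log₂(P(3)/Q(3)) = (1/4)·log₂((1/4)/(7/20)) = -0.12136
  P(4)·log₂(P(4)/Q(4)) = (1/4)·log₂((1/4)/(7/15)) = -0.22512

D_KL(P||Q) = 0.97672 + 0.14624 - 0.12136 - 0.22512 = 0.77648 ≈ 0.7765 bits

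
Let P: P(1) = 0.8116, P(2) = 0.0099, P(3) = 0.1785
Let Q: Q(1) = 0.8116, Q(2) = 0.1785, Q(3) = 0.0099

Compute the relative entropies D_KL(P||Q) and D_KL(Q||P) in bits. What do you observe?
D_KL(P||Q) = 0.7035 bits, D_KL(Q||P) = 0.7035 bits. The two directions give the same value here, because Q is a self-inverse relabeling of P; in general KL divergence is asymmetric.

D_KL(P||Q) = Σ P(x) log₂(P(x)/Q(x))

Computing term by term:
  P(1)·log₂(P(1)/Q(1)) = 0.8116·log₂(0.8116/0.8116) = 0.00000
  P(2)·log₂(P(2)/Q(2)) = 0.0099·log₂(0.0099/0.1785) = -0.04131
  P(3)·log₂(P(3)/Q(3)) = 0.1785·log₂(0.1785/0.0099) = 0.74476

D_KL(P||Q) = 0.00000 - 0.04131 + 0.74476 = 0.70345 ≈ 0.7035 bits

D_KL(Q||P) = Σ Q(x) log₂(Q(x)/P(x))

Computing term by term:
  Q(1)·log₂(Q(1)/P(1)) = 0.8116·log₂(0.8116/0.8116) = 0.00000
  Q(2)·log₂(Q(2)/P(2)) = 0.1785·log₂(0.1785/0.0099) = 0.74476
  Q(3)·log₂(Q(3)/P(3)) = 0.0099·log₂(0.0099/0.1785) = -0.04131

D_KL(Q||P) = 0.00000 + 0.74476 - 0.04131 = 0.70345 ≈ 0.7035 bits

These ARE equal here. Q is P with outcomes relabeled (Q(2) = P(3), Q(3) = P(2)) by a relabeling that is its own inverse, so the two sums contain exactly the same terms in a different order. This is a special case — KL divergence is not symmetric in general: D_KL(P||Q) ≠ D_KL(Q||P) for most P, Q.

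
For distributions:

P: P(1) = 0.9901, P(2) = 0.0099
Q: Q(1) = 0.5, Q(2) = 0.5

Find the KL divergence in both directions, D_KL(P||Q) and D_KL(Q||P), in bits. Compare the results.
D_KL(P||Q) = 0.9199 bits, D_KL(Q||P) = 2.3364 bits. D_KL(Q||P) is larger than D_KL(P||Q) by 1.4165 bits; the two directions differ.

D_KL(P||Q) = Σ P(x) log₂(P(x)/Q(x))

Computing term by term:
  P(1)·log₂(P(1)/Q(1)) = 0.9901·log₂(0.9901/0.5) = 0.97589
  P(2)·log₂(P(2)/Q(2)) = 0.0099·log₂(0.0099/0.5) = -0.05602

D_KL(P||Q) = 0.97589 - 0.05602 = 0.91987 ≈ 0.9199 bits

D_KL(Q||P) = Σ Q(x) log₂(Q(x)/P(x))

Computing term by term:
  Q(1)·log₂(Q(1)/P(1)) = 0.5·log₂(0.5/0.9901) = -0.49282
  Q(2)·log₂(Q(2)/P(2)) = 0.5·log₂(0.5/0.0099) = 2.82918

D_KL(Q||P) = -0.49282 + 2.82918 = 2.33636 ≈ 2.3364 bits

These are NOT equal (difference: 1.4165 bits). KL divergence is asymmetric: D_KL(P||Q) ≠ D_KL(Q||P) in general.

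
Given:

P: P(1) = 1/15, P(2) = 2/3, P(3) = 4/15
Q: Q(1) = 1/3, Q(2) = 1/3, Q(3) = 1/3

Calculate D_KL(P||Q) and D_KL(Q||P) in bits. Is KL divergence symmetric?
D_KL(P||Q) = 0.4260 bits, D_KL(Q||P) = 0.5480 bits. No, KL divergence is not symmetric.

D_KL(P||Q) = Σ P(x) log₂(P(x)/Q(x))

Computing term by term:
  P(1)·log₂(P(1)/Q(1)) = (1/15)·log₂((1/15)/(1/3)) = -0.15480
  P(2)·log₂(P(2)/Q(2)) = (2/3)·log₂((2/3)/(1/3)) = 0.66667
  P(3)·log₂(P(3)/Q(3)) = (4/15)·log₂((4/15)/(1/3)) = -0.08585

D_KL(P||Q) = -0.15480 + 0.66667 - 0.08585 = 0.42602 ≈ 0.4260 bits

D_KL(Q||P) = Σ Q(x) log₂(Q(x)/P(x))

Computing term by term:
  Q(1)·log₂(Q(1)/P(1)) = (1/3)·log₂((1/3)/(1/15)) = 0.77398
  Q(2)·log₂(Q(2)/P(2)) = (1/3)·log₂((1/3)/(2/3)) = -0.33333
  Q(3)·log₂(Q(3)/P(3)) = (1/3)·log₂((1/3)/(4/15)) = 0.10731

D_KL(Q||P) = 0.77398 - 0.33333 + 0.10731 = 0.54796 ≈ 0.5480 bits

These are NOT equal (difference: 0.1220 bits). KL divergence is asymmetric: D_KL(P||Q) ≠ D_KL(Q||P) in general.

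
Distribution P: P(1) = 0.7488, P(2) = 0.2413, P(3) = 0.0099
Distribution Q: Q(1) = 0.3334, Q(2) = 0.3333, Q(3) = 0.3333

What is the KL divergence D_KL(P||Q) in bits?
0.7114 bits

D_KL(P||Q) = Σ P(x) log₂(P(x)/Q(x))

Computing term by term:
  P(1)·log₂(P(1)/Q(1)) = 0.7488·log₂(0.7488/0.3334) = 0.87409
  P(2)·log₂(P(2)/Q(2)) = 0.2413·log₂(0.2413/0.3333) = -0.11244
  P(3)·log₂(P(3)/Q(3)) = 0.0099·log₂(0.0099/0.3333) = -0.05023

D_KL(P||Q) = 0.87409 - 0.11244 - 0.05023 = 0.71142 ≈ 0.7114 bits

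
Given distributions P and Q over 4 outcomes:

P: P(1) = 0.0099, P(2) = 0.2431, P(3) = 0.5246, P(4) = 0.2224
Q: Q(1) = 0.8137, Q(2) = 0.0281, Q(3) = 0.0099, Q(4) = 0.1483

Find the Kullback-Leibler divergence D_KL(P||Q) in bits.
3.8285 bits

D_KL(P||Q) = Σ P(x) log₂(P(x)/Q(x))

Computing term by term:
  P(1)·log₂(P(1)/Q(1)) = 0.0099·log₂(0.0099/0.8137) = -0.06297
  P(2)·log₂(P(2)/Q(2)) = 0.2431·log₂(0.2431/0.0281) = 0.75675
  P(3)·log₂(P(3)/Q(3)) = 0.5246·log₂(0.5246/0.0099) = 3.00472
  P(4)·log₂(P(4)/Q(4)) = 0.2224·log₂(0.2224/0.1483) = 0.13002

D_KL(P||Q) = -0.06297 + 0.75675 + 3.00472 + 0.13002 = 3.82852 ≈ 3.8285 bits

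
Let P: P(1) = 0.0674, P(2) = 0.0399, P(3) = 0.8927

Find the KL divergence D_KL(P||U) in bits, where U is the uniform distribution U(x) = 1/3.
0.9911 bits

U(i) = 1/3 for all i

D_KL(P||U) = Σ P(x) log₂(P(x) / (1/3))
           = Σ P(x) log₂(P(x)) + log₂(3)
           = log₂(3) - H(P)

H(P) = -Σ P(x) log₂(P(x)):
  -P(1)·log₂(P(1)) = -(0.0674)·log₂(0.0674) = 0.26226
  -P(2)·log₂(P(2)) = -(0.0399)·log₂(0.0399) = 0.18543
  -P(3)·log₂(P(3)) = -(0.8927)·log₂(0.8927) = 0.14618
H(P) = 0.26226 + 0.18543 + 0.14618 = 0.59387 bits

log₂(3) = 1.58496 bits

D_KL(P||U) = 1.58496 - 0.59387 = 0.99109 ≈ 0.9911 bits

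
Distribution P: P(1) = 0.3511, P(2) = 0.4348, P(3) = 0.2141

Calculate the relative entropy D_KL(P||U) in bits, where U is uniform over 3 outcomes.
0.0563 bits

U(i) = 1/3 for all i

D_KL(P||U) = Σ P(x) log₂(P(x) / (1/3))
           = Σ P(x) log₂(P(x)) + log₂(3)
           = log₂(3) - H(P)

H(P) = -Σ P(x) log₂(P(x)):
  -P(1)·log₂(P(1)) = -(0.3511)·log₂(0.3511) = 0.53018
  -P(2)·log₂(P(2)) = -(0.4348)·log₂(0.4348) = 0.52245
  -P(3)·log₂(P(3)) = -(0.2141)·log₂(0.2141) = 0.47608
H(P) = 0.53018 + 0.52245 + 0.47608 = 1.52871 bits

log₂(3) = 1.58496 bits

D_KL(P||U) = 1.58496 - 1.52871 = 0.05625 ≈ 0.0563 bits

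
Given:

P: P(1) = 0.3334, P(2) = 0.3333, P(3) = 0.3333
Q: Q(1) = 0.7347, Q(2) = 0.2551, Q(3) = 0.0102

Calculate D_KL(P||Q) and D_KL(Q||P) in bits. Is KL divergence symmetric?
D_KL(P||Q) = 1.4251 bits, D_KL(Q||P) = 0.6878 bits. No, KL divergence is not symmetric.

D_KL(P||Q) = Σ P(x) log₂(P(x)/Q(x))

Computing term by term:
  P(1)·log₂(P(1)/Q(1)) = 0.3334·log₂(0.3334/0.7347) = -0.38004
  P(2)·log₂(P(2)/Q(2)) = 0.3333·log₂(0.3333/0.2551) = 0.12857
  P(3)·log₂(P(3)/Q(3)) = 0.3333·log₂(0.3333/0.0102) = 1.67656

D_KL(P||Q) = -0.38004 + 0.12857 + 1.67656 = 1.42509 ≈ 1.4251 bits

D_KL(Q||P) = Σ Q(x) log₂(Q(x)/P(x))

Computing term by term:
  Q(1)·log₂(Q(1)/P(1)) = 0.7347·log₂(0.7347/0.3334) = 0.83749
  Q(2)·log₂(Q(2)/P(2)) = 0.2551·log₂(0.2551/0.3333) = -0.09841
  Q(3)·log₂(Q(3)/P(3)) = 0.0102·log₂(0.0102/0.3333) = -0.05131

D_KL(Q||P) = 0.83749 - 0.09841 - 0.05131 = 0.68777 ≈ 0.6878 bits

These are NOT equal (difference: 0.7373 bits). KL divergence is asymmetric: D_KL(P||Q) ≠ D_KL(Q||P) in general.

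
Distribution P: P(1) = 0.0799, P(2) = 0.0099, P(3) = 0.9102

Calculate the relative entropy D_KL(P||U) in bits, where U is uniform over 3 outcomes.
1.1042 bits

U(i) = 1/3 for all i

D_KL(P||U) = Σ P(x) log₂(P(x) / (1/3))
           = Σ P(x) log₂(P(x)) + log₂(3)
           = log₂(3) - H(P)

H(P) = -Σ P(x) log₂(P(x)):
  -P(1)·log₂(P(1)) = -(0.0799)·log₂(0.0799) = 0.29129
  -P(2)·log₂(P(2)) = -(0.0099)·log₂(0.0099) = 0.06592
  -P(3)·log₂(P(3)) = -(0.9102)·log₂(0.9102) = 0.12355
H(P) = 0.29129 + 0.06592 + 0.12355 = 0.48076 bits

log₂(3) = 1.58496 bits

D_KL(P||U) = 1.58496 - 0.48076 = 1.10420 ≈ 1.1042 bits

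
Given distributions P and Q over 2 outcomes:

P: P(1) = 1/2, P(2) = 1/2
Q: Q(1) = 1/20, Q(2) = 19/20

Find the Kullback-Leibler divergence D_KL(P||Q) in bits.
1.1980 bits

D_KL(P||Q) = Σ P(x) log₂(P(x)/Q(x))

Computing term by term:
  P(1)·log₂(P(1)/Q(1)) = (1/2)·log₂((1/2)/(1/20)) = 1.66096
  P(2)·log₂(P(2)/Q(2)) = (1/2)·log₂((1/2)/(19/20)) = -0.46300

D_KL(P||Q) = 1.66096 - 0.46300 = 1.19796 ≈ 1.1980 bits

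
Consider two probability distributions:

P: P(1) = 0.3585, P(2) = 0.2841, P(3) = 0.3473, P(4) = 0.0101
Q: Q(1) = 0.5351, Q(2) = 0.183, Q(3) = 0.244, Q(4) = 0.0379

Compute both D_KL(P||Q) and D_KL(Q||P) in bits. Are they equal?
D_KL(P||Q) = 0.1307 bits, D_KL(Q||P) = 0.1411 bits. No, they are not equal.

D_KL(P||Q) = Σ P(x) log₂(P(x)/Q(x))

Computing term by term:
  P(1)·log₂(P(1)/Q(1)) = 0.3585·log₂(0.3585/0.5351) = -0.20715
  P(2)·log₂(P(2)/Q(2)) = 0.2841·log₂(0.2841/0.183) = 0.18028
  P(3)·log₂(P(3)/Q(3)) = 0.3473·log₂(0.3473/0.244) = 0.17688
  P(4)·log₂(P(4)/Q(4)) = 0.0101·log₂(0.0101/0.0379) = -0.01927

D_KL(P||Q) = -0.20715 + 0.18028 + 0.17688 - 0.01927 = 0.13074 ≈ 0.1307 bits

D_KL(Q||P) = Σ Q(x) log₂(Q(x)/P(x))

Computing term by term:
  Q(1)·log₂(Q(1)/P(1)) = 0.5351·log₂(0.5351/0.3585) = 0.30920
  Q(2)·log₂(Q(2)/P(2)) = 0.183·log₂(0.183/0.2841) = -0.11612
  Q(3)·log₂(Q(3)/P(3)) = 0.244·log₂(0.244/0.3473) = -0.12427
  Q(4)·log₂(Q(4)/P(4)) = 0.0379·log₂(0.0379/0.0101) = 0.07231

D_KL(Q||P) = 0.30920 - 0.11612 - 0.12427 + 0.07231 = 0.14112 ≈ 0.1411 bits

These are NOT equal (difference: 0.0104 bits). KL divergence is asymmetric: D_KL(P||Q) ≠ D_KL(Q||P) in general.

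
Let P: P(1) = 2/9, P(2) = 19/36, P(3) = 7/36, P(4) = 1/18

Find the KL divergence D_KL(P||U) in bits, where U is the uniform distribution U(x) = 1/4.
0.3401 bits

U(i) = 1/4 for all i

D_KL(P||U) = Σ P(x) log₂(P(x) / (1/4))
           = Σ P(x) log₂(P(x)) + log₂(4)
           = log₂(4) - H(P)

H(P) = -Σ P(x) log₂(P(x)):
  -P(1)·log₂(P(1)) = -(2/9)·log₂(2/9) = 0.48221
  -P(2)·log₂(P(2)) = -(19/36)·log₂(19/36) = 0.48661
  -P(3)·log₂(P(3)) = -(7/36)·log₂(7/36) = 0.45939
  -P(4)·log₂(P(4)) = -(1/18)·log₂(1/18) = 0.23166
H(P) = 0.48221 + 0.48661 + 0.45939 + 0.23166 = 1.65987 bits

log₂(4) = 2.00000 bits

D_KL(P||U) = 2.00000 - 1.65987 = 0.34013 ≈ 0.3401 bits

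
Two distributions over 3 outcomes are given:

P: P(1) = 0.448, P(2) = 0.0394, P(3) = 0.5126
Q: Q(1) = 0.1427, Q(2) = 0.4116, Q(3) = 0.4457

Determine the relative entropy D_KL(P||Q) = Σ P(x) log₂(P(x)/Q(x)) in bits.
0.7095 bits

D_KL(P||Q) = Σ P(x) log₂(P(x)/Q(x))

Computing term by term:
  P(1)·log₂(P(1)/Q(1)) = 0.448·log₂(0.448/0.1427) = 0.73943
  P(2)·log₂(P(2)/Q(2)) = 0.0394·log₂(0.0394/0.4116) = -0.13337
  P(3)·log₂(P(3)/Q(3)) = 0.5126·log₂(0.5126/0.4457) = 0.10342

D_KL(P||Q) = 0.73943 - 0.13337 + 0.10342 = 0.70948 ≈ 0.7095 bits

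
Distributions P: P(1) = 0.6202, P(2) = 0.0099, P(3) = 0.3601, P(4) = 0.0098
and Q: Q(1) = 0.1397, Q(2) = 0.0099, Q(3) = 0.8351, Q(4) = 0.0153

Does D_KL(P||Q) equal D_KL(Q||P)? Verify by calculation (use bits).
D_KL(P||Q) = 0.8904 bits, D_KL(Q||P) = 0.7229 bits. No — D_KL(P||Q) ≠ D_KL(Q||P) for this pair.

D_KL(P||Q) = Σ P(x) log₂(P(x)/Q(x))

Computing term by term:
  P(1)·log₂(P(1)/Q(1)) = 0.6202·log₂(0.6202/0.1397) = 1.33368
  P(2)·log₂(P(2)/Q(2)) = 0.0099·log₂(0.0099/0.0099) = 0.00000
  P(3)·log₂(P(3)/Q(3)) = 0.3601·log₂(0.3601/0.8351) = -0.43700
  P(4)·log₂(P(4)/Q(4)) = 0.0098·log₂(0.0098/0.0153) = -0.00630

D_KL(P||Q) = 1.33368 + 0.00000 - 0.43700 - 0.00630 = 0.89038 ≈ 0.8904 bits

D_KL(Q||P) = Σ Q(x) log₂(Q(x)/P(x))

Computing term by term:
  Q(1)·log₂(Q(1)/P(1)) = 0.1397·log₂(0.1397/0.6202) = -0.30041
  Q(2)·log₂(Q(2)/P(2)) = 0.0099·log₂(0.0099/0.0099) = 0.00000
  Q(3)·log₂(Q(3)/P(3)) = 0.8351·log₂(0.8351/0.3601) = 1.01344
  Q(4)·log₂(Q(4)/P(4)) = 0.0153·log₂(0.0153/0.0098) = 0.00983

D_KL(Q||P) = -0.30041 + 0.00000 + 1.01344 + 0.00983 = 0.72286 ≈ 0.7229 bits

These are NOT equal (difference: 0.1675 bits). KL divergence is asymmetric: D_KL(P||Q) ≠ D_KL(Q||P) in general.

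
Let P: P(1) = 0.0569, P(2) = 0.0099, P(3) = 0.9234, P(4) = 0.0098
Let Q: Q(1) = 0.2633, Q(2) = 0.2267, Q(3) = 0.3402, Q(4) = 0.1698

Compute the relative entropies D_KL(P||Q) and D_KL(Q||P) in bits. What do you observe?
D_KL(P||Q) = 1.1194 bits, D_KL(Q||P) = 1.8146 bits. The two directions give different values (D_KL(Q||P) exceeds D_KL(P||Q) by 0.6952 bits): KL divergence is asymmetric.

D_KL(P||Q) = Σ P(x) log₂(P(x)/Q(x))

Computing term by term:
  P(1)·log₂(P(1)/Q(1)) = 0.0569·log₂(0.0569/0.2633) = -0.12576
  P(2)·log₂(P(2)/Q(2)) = 0.0099·log₂(0.0099/0.2267) = -0.04472
  P(3)·log₂(P(3)/Q(3)) = 0.9234·log₂(0.9234/0.3402) = 1.33022
  P(4)·log₂(P(4)/Q(4)) = 0.0098·log₂(0.0098/0.1698) = -0.04033

D_KL(P||Q) = -0.12576 - 0.04472 + 1.33022 - 0.04033 = 1.11941 ≈ 1.1194 bits

D_KL(Q||P) = Σ Q(x) log₂(Q(x)/P(x))

Computing term by term:
  Q(1)·log₂(Q(1)/P(1)) = 0.2633·log₂(0.2633/0.0569) = 0.58195
  Q(2)·log₂(Q(2)/P(2)) = 0.2267·log₂(0.2267/0.0099) = 1.02405
  Q(3)·log₂(Q(3)/P(3)) = 0.3402·log₂(0.3402/0.9234) = -0.49008
  Q(4)·log₂(Q(4)/P(4)) = 0.1698·log₂(0.1698/0.0098) = 0.69871

D_KL(Q||P) = 0.58195 + 1.02405 - 0.49008 + 0.69871 = 1.81463 ≈ 1.8146 bits

These are NOT equal (difference: 0.6952 bits). KL divergence is asymmetric: D_KL(P||Q) ≠ D_KL(Q||P) in general.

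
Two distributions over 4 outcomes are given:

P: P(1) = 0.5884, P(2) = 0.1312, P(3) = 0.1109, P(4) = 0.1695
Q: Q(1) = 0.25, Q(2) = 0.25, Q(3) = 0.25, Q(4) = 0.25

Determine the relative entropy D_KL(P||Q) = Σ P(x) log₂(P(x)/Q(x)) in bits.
0.3795 bits

D_KL(P||Q) = Σ P(x) log₂(P(x)/Q(x))

Computing term by term:
  P(1)·log₂(P(1)/Q(1)) = 0.5884·log₂(0.5884/0.25) = 0.72660
  P(2)·log₂(P(2)/Q(2)) = 0.1312·log₂(0.1312/0.25) = -0.12204
  P(3)·log₂(P(3)/Q(3)) = 0.1109·log₂(0.1109/0.25) = -0.13005
  P(4)·log₂(P(4)/Q(4)) = 0.1695·log₂(0.1695/0.25) = -0.09503

D_KL(P||Q) = 0.72660 - 0.12204 - 0.13005 - 0.09503 = 0.37948 ≈ 0.3795 bits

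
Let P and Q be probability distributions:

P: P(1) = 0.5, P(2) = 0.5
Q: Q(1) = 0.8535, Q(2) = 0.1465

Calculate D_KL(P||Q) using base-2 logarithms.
0.4998 bits

D_KL(P||Q) = Σ P(x) log₂(P(x)/Q(x))

Computing term by term:
  P(1)·log₂(P(1)/Q(1)) = 0.5·log₂(0.5/0.8535) = -0.38573
  P(2)·log₂(P(2)/Q(2)) = 0.5·log₂(0.5/0.1465) = 0.88551

D_KL(P||Q) = -0.38573 + 0.88551 = 0.49978 ≈ 0.4998 bits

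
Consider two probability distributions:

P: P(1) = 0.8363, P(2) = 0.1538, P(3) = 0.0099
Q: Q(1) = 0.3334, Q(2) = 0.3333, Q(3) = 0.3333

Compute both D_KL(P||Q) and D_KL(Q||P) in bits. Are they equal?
D_KL(P||Q) = 0.8877 bits, D_KL(Q||P) = 1.6205 bits. No, they are not equal.

D_KL(P||Q) = Σ P(x) log₂(P(x)/Q(x))

Computing term by term:
  P(1)·log₂(P(1)/Q(1)) = 0.8363·log₂(0.8363/0.3334) = 1.10957
  P(2)·log₂(P(2)/Q(2)) = 0.1538·log₂(0.1538/0.3333) = -0.17160
  P(3)·log₂(P(3)/Q(3)) = 0.0099·log₂(0.0099/0.3333) = -0.05023

D_KL(P||Q) = 1.10957 - 0.17160 - 0.05023 = 0.88774 ≈ 0.8877 bits

D_KL(Q||P) = Σ Q(x) log₂(Q(x)/P(x))

Computing term by term:
  Q(1)·log₂(Q(1)/P(1)) = 0.3334·log₂(0.3334/0.8363) = -0.44234
  Q(2)·log₂(Q(2)/P(2)) = 0.3333·log₂(0.3333/0.1538) = 0.37188
  Q(3)·log₂(Q(3)/P(3)) = 0.3333·log₂(0.3333/0.0099) = 1.69091

D_KL(Q||P) = -0.44234 + 0.37188 + 1.69091 = 1.62045 ≈ 1.6205 bits

These are NOT equal (difference: 0.7328 bits). KL divergence is asymmetric: D_KL(P||Q) ≠ D_KL(Q||P) in general.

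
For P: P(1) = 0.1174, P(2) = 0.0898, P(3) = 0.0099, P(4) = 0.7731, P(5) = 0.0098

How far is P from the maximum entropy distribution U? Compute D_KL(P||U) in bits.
1.2285 bits

U(i) = 1/5 for all i

D_KL(P||U) = Σ P(x) log₂(P(x) / (1/5))
           = Σ P(x) log₂(P(x)) + log₂(5)
           = log₂(5) - H(P)

H(P) = -Σ P(x) log₂(P(x)):
  -P(1)·log₂(P(1)) = -(0.1174)·log₂(0.1174) = 0.36282
  -P(2)·log₂(P(2)) = -(0.0898)·log₂(0.0898) = 0.31225
  -P(3)·log₂(P(3)) = -(0.0099)·log₂(0.0099) = 0.06592
  -P(4)·log₂(P(4)) = -(0.7731)·log₂(0.7731) = 0.28703
  -P(5)·log₂(P(5)) = -(0.0098)·log₂(0.0098) = 0.06540
H(P) = 0.36282 + 0.31225 + 0.06592 + 0.28703 + 0.06540 = 1.09342 bits

log₂(5) = 2.32193 bits

D_KL(P||U) = 2.32193 - 1.09342 = 1.22851 ≈ 1.2285 bits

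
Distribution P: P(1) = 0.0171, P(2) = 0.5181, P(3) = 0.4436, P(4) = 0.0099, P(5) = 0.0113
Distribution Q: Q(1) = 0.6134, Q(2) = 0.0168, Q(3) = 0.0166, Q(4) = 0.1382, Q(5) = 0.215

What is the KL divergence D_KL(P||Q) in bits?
4.4916 bits

D_KL(P||Q) = Σ P(x) log₂(P(x)/Q(x))

Computing term by term:
  P(1)·log₂(P(1)/Q(1)) = 0.0171·log₂(0.0171/0.6134) = -0.08832
  P(2)·log₂(P(2)/Q(2)) = 0.5181·log₂(0.5181/0.0168) = 2.56288
  P(3)·log₂(P(3)/Q(3)) = 0.4436·log₂(0.4436/0.0166) = 2.10267
  P(4)·log₂(P(4)/Q(4)) = 0.0099·log₂(0.0099/0.1382) = -0.03765
  P(5)·log₂(P(5)/Q(5)) = 0.0113·log₂(0.0113/0.215) = -0.04802

D_KL(P||Q) = -0.08832 + 2.56288 + 2.10267 - 0.03765 - 0.04802 = 4.49156 ≈ 4.4916 bits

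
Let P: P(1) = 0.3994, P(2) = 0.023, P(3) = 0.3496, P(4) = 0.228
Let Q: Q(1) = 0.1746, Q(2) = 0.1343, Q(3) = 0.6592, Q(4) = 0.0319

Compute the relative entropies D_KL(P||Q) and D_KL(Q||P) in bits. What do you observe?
D_KL(P||Q) = 0.7453 bits, D_KL(Q||P) = 0.6461 bits. The two directions give different values (D_KL(P||Q) exceeds D_KL(Q||P) by 0.0992 bits): KL divergence is asymmetric.

D_KL(P||Q) = Σ P(x) log₂(P(x)/Q(x))

Computing term by term:
  P(1)·log₂(P(1)/Q(1)) = 0.3994·log₂(0.3994/0.1746) = 0.47680
  P(2)·log₂(P(2)/Q(2)) = 0.023·log₂(0.023/0.1343) = -0.05855
  P(3)·log₂(P(3)/Q(3)) = 0.3496·log₂(0.3496/0.6592) = -0.31989
  P(4)·log₂(P(4)/Q(4)) = 0.228·log₂(0.228/0.0319) = 0.64693

D_KL(P||Q) = 0.47680 - 0.05855 - 0.31989 + 0.64693 = 0.74529 ≈ 0.7453 bits

D_KL(Q||P) = Σ Q(x) log₂(Q(x)/P(x))

Computing term by term:
  Q(1)·log₂(Q(1)/P(1)) = 0.1746·log₂(0.1746/0.3994) = -0.20843
  Q(2)·log₂(Q(2)/P(2)) = 0.1343·log₂(0.1343/0.023) = 0.34189
  Q(3)·log₂(Q(3)/P(3)) = 0.6592·log₂(0.6592/0.3496) = 0.60318
  Q(4)·log₂(Q(4)/P(4)) = 0.0319·log₂(0.0319/0.228) = -0.09051

D_KL(Q||P) = -0.20843 + 0.34189 + 0.60318 - 0.09051 = 0.64613 ≈ 0.6461 bits

These are NOT equal (difference: 0.0992 bits). KL divergence is asymmetric: D_KL(P||Q) ≠ D_KL(Q||P) in general.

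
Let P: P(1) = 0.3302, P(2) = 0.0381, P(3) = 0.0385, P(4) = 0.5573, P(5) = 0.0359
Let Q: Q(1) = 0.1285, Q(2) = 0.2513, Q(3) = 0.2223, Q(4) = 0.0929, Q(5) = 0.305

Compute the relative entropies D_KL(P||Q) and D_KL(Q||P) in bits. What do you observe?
D_KL(P||Q) = 1.5782 bits, D_KL(Q||P) = 1.7726 bits. The two directions give different values (D_KL(Q||P) exceeds D_KL(P||Q) by 0.1944 bits): KL divergence is asymmetric.

D_KL(P||Q) = Σ P(x) log₂(P(x)/Q(x))

Computing term by term:
  P(1)·log₂(P(1)/Q(1)) = 0.3302·log₂(0.3302/0.1285) = 0.44959
  P(2)·log₂(P(2)/Q(2)) = 0.0381·log₂(0.0381/0.2513) = -0.10369
  P(3)·log₂(P(3)/Q(3)) = 0.0385·log₂(0.0385/0.2223) = -0.09739
  P(4)·log₂(P(4)/Q(4)) = 0.5573·log₂(0.5573/0.0929) = 1.44046
  P(5)·log₂(P(5)/Q(5)) = 0.0359·log₂(0.0359/0.305) = -0.11081

D_KL(P||Q) = 0.44959 - 0.10369 - 0.09739 + 1.44046 - 0.11081 = 1.57816 ≈ 1.5782 bits

D_KL(Q||P) = Σ Q(x) log₂(Q(x)/P(x))

Computing term by term:
  Q(1)·log₂(Q(1)/P(1)) = 0.1285·log₂(0.1285/0.3302) = -0.17496
  Q(2)·log₂(Q(2)/P(2)) = 0.2513·log₂(0.2513/0.0381) = 0.68392
  Q(3)·log₂(Q(3)/P(3)) = 0.2223·log₂(0.2223/0.0385) = 0.56233
  Q(4)·log₂(Q(4)/P(4)) = 0.0929·log₂(0.0929/0.5573) = -0.24012
  Q(5)·log₂(Q(5)/P(5)) = 0.305·log₂(0.305/0.0359) = 0.94146

D_KL(Q||P) = -0.17496 + 0.68392 + 0.56233 - 0.24012 + 0.94146 = 1.77263 ≈ 1.7726 bits

These are NOT equal (difference: 0.1944 bits). KL divergence is asymmetric: D_KL(P||Q) ≠ D_KL(Q||P) in general.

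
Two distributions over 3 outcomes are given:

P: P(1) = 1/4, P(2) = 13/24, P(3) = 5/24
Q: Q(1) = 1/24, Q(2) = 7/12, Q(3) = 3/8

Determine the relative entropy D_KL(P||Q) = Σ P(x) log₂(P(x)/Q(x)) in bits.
0.4117 bits

D_KL(P||Q) = Σ P(x) log₂(P(x)/Q(x))

Computing term by term:
  P(1)·log₂(P(1)/Q(1)) = (1/4)·log₂((1/4)/(1/24)) = 0.64624
  P(2)·log₂(P(2)/Q(2)) = (13/24)·log₂((13/24)/(7/12)) = -0.05791
  P(3)·log₂(P(3)/Q(3)) = (5/24)·log₂((5/24)/(3/8)) = -0.17667

D_KL(P||Q) = 0.64624 - 0.05791 - 0.17667 = 0.41166 ≈ 0.4117 bits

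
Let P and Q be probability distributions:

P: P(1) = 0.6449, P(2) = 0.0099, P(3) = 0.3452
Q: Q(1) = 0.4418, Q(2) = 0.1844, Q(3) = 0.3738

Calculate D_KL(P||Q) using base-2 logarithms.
0.2705 bits

D_KL(P||Q) = Σ P(x) log₂(P(x)/Q(x))

Computing term by term:
  P(1)·log₂(P(1)/Q(1)) = 0.6449·log₂(0.6449/0.4418) = 0.35191
  P(2)·log₂(P(2)/Q(2)) = 0.0099·log₂(0.0099/0.1844) = -0.04177
  P(3)·log₂(P(3)/Q(3)) = 0.3452·log₂(0.3452/0.3738) = -0.03964

D_KL(P||Q) = 0.35191 - 0.04177 - 0.03964 = 0.27050 ≈ 0.2705 bits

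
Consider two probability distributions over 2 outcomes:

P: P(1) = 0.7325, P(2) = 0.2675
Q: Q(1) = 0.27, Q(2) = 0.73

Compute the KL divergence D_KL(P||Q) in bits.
0.6673 bits

D_KL(P||Q) = Σ P(x) log₂(P(x)/Q(x))

Computing term by term:
  P(1)·log₂(P(1)/Q(1)) = 0.7325·log₂(0.7325/0.27) = 1.05470
  P(2)·log₂(P(2)/Q(2)) = 0.2675·log₂(0.2675/0.73) = -0.38744

D_KL(P||Q) = 1.05470 - 0.38744 = 0.66726 ≈ 0.6673 bits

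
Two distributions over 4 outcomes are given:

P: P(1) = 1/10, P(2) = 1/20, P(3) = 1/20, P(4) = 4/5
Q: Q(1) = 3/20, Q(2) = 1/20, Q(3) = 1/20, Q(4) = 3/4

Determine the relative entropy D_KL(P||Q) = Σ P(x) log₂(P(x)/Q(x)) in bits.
0.0160 bits

D_KL(P||Q) = Σ P(x) log₂(P(x)/Q(x))

Computing term by term:
  P(1)·log₂(P(1)/Q(1)) = (1/10)·log₂((1/10)/(3/20)) = -0.05850
  P(2)·log₂(P(2)/Q(2)) = (1/20)·log₂((1/20)/(1/20)) = 0.00000
  P(3)·log₂(P(3)/Q(3)) = (1/20)·log₂((1/20)/(1/20)) = 0.00000
  P(4)·log₂(P(4)/Q(4)) = (4/5)·log₂((4/5)/(3/4)) = 0.07449

D_KL(P||Q) = -0.05850 + 0.00000 + 0.00000 + 0.07449 = 0.01599 ≈ 0.0160 bits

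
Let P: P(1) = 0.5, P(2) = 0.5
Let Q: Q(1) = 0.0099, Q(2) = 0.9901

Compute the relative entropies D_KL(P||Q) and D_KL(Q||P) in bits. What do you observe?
D_KL(P||Q) = 2.3364 bits, D_KL(Q||P) = 0.9199 bits. The two directions give different values (D_KL(P||Q) exceeds D_KL(Q||P) by 1.4165 bits): KL divergence is asymmetric.

D_KL(P||Q) = Σ P(x) log₂(P(x)/Q(x))

Computing term by term:
  P(1)·log₂(P(1)/Q(1)) = 0.5·log₂(0.5/0.0099) = 2.82918
  P(2)·log₂(P(2)/Q(2)) = 0.5·log₂(0.5/0.9901) = -0.49282

D_KL(P||Q) = 2.82918 - 0.49282 = 2.33636 ≈ 2.3364 bits

D_KL(Q||P) = Σ Q(x) log₂(Q(x)/P(x))

Computing term by term:
  Q(1)·log₂(Q(1)/P(1)) = 0.0099·log₂(0.0099/0.5) = -0.05602
  Q(2)·log₂(Q(2)/P(2)) = 0.9901·log₂(0.9901/0.5) = 0.97589

D_KL(Q||P) = -0.05602 + 0.97589 = 0.91987 ≈ 0.9199 bits

These are NOT equal (difference: 1.4165 bits). KL divergence is asymmetric: D_KL(P||Q) ≠ D_KL(Q||P) in general.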